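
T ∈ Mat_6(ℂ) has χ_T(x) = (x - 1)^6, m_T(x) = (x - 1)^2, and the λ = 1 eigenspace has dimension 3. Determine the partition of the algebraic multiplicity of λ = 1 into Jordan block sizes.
Block sizes for λ = 1: [2, 2, 2]

Step 1 — from the characteristic polynomial, algebraic multiplicity of λ = 1 is 6. From dim ker(T − (1)·I) = 3, there are exactly 3 Jordan blocks for λ = 1.
Step 2 — from the minimal polynomial, the factor (x − 1)^2 tells us the largest block for λ = 1 has size 2.
Step 3 — with total size 6, 3 blocks, and largest block 2, the block sizes (in nonincreasing order) are [2, 2, 2].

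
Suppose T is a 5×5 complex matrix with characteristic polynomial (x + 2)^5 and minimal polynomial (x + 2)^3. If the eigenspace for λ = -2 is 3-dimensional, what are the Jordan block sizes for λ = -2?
Block sizes for λ = -2: [3, 1, 1]

Step 1 — from the characteristic polynomial, algebraic multiplicity of λ = -2 is 5. From dim ker(T − (-2)·I) = 3, there are exactly 3 Jordan blocks for λ = -2.
Step 2 — from the minimal polynomial, the factor (x + 2)^3 tells us the largest block for λ = -2 has size 3.
Step 3 — with total size 5, 3 blocks, and largest block 3, the block sizes (in nonincreasing order) are [3, 1, 1].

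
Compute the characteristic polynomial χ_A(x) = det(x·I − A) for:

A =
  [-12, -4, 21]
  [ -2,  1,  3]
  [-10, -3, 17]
x^3 - 6*x^2 + 12*x - 8

Expanding det(x·I − A) (e.g. by cofactor expansion or by noting that A is similar to its Jordan form J, which has the same characteristic polynomial as A) gives
  χ_A(x) = x^3 - 6*x^2 + 12*x - 8
which factors as (x - 2)^3. The eigenvalues (with algebraic multiplicities) are λ = 2 with multiplicity 3.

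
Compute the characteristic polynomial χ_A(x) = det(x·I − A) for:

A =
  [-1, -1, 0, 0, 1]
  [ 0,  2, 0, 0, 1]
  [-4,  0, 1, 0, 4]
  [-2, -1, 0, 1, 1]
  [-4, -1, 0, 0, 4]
x^5 - 7*x^4 + 18*x^3 - 22*x^2 + 13*x - 3

Expanding det(x·I − A) (e.g. by cofactor expansion or by noting that A is similar to its Jordan form J, which has the same characteristic polynomial as A) gives
  χ_A(x) = x^5 - 7*x^4 + 18*x^3 - 22*x^2 + 13*x - 3
which factors as (x - 3)*(x - 1)^4. The eigenvalues (with algebraic multiplicities) are λ = 1 with multiplicity 4, λ = 3 with multiplicity 1.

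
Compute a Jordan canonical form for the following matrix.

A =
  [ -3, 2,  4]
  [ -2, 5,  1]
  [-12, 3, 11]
J_2(4) ⊕ J_1(5)

The characteristic polynomial is
  det(x·I − A) = x^3 - 13*x^2 + 56*x - 80 = (x - 5)*(x - 4)^2

Eigenvalues and multiplicities (the geometric multiplicity of λ is n − rank(A − λI), which equals the number of Jordan blocks for λ):
  λ = 4: algebraic multiplicity = 2, geometric multiplicity = 1
  λ = 5: algebraic multiplicity = 1, geometric multiplicity = 1

Determining the block sizes for each eigenvalue:
  λ = 4: one block (gm = 1), so the single block has size am = 2 → block sizes [2]
  λ = 5: one block (gm = 1), so the single block has size am = 1 → block sizes [1]

Assembling the blocks gives a Jordan form
J =
  [4, 1, 0]
  [0, 4, 0]
  [0, 0, 5]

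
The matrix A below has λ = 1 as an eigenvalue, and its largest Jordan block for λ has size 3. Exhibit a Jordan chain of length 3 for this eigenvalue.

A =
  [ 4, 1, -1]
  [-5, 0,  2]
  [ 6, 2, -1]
A Jordan chain for λ = 1 of length 3:
v_1 = (-2, 2, -4)ᵀ
v_2 = (3, -5, 6)ᵀ
v_3 = (1, 0, 0)ᵀ

Let N = A − (1)·I. We want v_3 with N^3 v_3 = 0 but N^2 v_3 ≠ 0; then v_{j-1} := N · v_j for j = 3, …, 2.

Pick v_3 = (1, 0, 0)ᵀ.
Then v_2 = N · v_3 = (3, -5, 6)ᵀ.
Then v_1 = N · v_2 = (-2, 2, -4)ᵀ.

Sanity check: (A − (1)·I) v_1 = (0, 0, 0)ᵀ = 0. ✓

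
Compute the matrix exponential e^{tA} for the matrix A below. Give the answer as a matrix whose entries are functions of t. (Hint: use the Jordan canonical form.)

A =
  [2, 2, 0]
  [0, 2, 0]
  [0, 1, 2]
e^{tA} =
  [exp(2*t), 2*t*exp(2*t), 0]
  [0, exp(2*t), 0]
  [0, t*exp(2*t), exp(2*t)]

Strategy: write A = P · J · P⁻¹ where J is a Jordan canonical form, so e^{tA} = P · e^{tJ} · P⁻¹, and e^{tJ} can be computed block-by-block.

A has Jordan form
J =
  [2, 1, 0]
  [0, 2, 0]
  [0, 0, 2]
(up to reordering of blocks).

Per-block formulas:
  For a 2×2 Jordan block J_2(2): exp(t · J_2(2)) = e^(2t)·(I + t·N), where N is the 2×2 nilpotent shift.
  For a 1×1 block at λ = 2: exp(t · [2]) = [e^(2t)].

After assembling e^{tJ} and conjugating by P, we get:

e^{tA} =
  [exp(2*t), 2*t*exp(2*t), 0]
  [0, exp(2*t), 0]
  [0, t*exp(2*t), exp(2*t)]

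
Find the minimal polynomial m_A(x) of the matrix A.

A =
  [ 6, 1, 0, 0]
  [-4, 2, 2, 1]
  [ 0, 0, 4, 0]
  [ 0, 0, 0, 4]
x^3 - 12*x^2 + 48*x - 64

The characteristic polynomial is χ_A(x) = (x - 4)^4, so the eigenvalues are known. The minimal polynomial is
  m_A(x) = Π_λ (x − λ)^{k_λ}
where k_λ is the size of the *largest* Jordan block for λ (equivalently, the smallest k with (A − λI)^k v = 0 for every generalised eigenvector v of λ).

  λ = 4: largest Jordan block has size 3, contributing (x − 4)^3

So m_A(x) = (x - 4)^3 = x^3 - 12*x^2 + 48*x - 64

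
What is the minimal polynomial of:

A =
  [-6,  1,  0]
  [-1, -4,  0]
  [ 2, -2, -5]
x^2 + 10*x + 25

The characteristic polynomial is χ_A(x) = (x + 5)^3, so the eigenvalues are known. The minimal polynomial is
  m_A(x) = Π_λ (x − λ)^{k_λ}
where k_λ is the size of the *largest* Jordan block for λ (equivalently, the smallest k with (A − λI)^k v = 0 for every generalised eigenvector v of λ).

  λ = -5: largest Jordan block has size 2, contributing (x + 5)^2

So m_A(x) = (x + 5)^2 = x^2 + 10*x + 25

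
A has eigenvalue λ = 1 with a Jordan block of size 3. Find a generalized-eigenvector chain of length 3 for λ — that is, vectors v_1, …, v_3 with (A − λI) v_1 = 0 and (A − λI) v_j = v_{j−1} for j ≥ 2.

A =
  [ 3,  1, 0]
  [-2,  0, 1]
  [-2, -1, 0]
A Jordan chain for λ = 1 of length 3:
v_1 = (2, -4, 0)ᵀ
v_2 = (2, -2, -2)ᵀ
v_3 = (1, 0, 0)ᵀ

Let N = A − (1)·I. We want v_3 with N^3 v_3 = 0 but N^2 v_3 ≠ 0; then v_{j-1} := N · v_j for j = 3, …, 2.

Pick v_3 = (1, 0, 0)ᵀ.
Then v_2 = N · v_3 = (2, -2, -2)ᵀ.
Then v_1 = N · v_2 = (2, -4, 0)ᵀ.

Sanity check: (A − (1)·I) v_1 = (0, 0, 0)ᵀ = 0. ✓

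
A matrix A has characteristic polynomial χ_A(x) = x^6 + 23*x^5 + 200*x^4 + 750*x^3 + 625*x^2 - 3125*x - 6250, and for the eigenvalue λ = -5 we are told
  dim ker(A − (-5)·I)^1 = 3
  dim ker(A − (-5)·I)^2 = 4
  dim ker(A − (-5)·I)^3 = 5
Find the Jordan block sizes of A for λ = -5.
Block sizes for λ = -5: [3, 1, 1]

From the dimensions of kernels of powers, the number of Jordan blocks of size at least j is d_j − d_{j−1} where d_j = dim ker(N^j) (with d_0 = 0). Computing the differences gives [3, 1, 1].
The number of blocks of size exactly k is (#blocks of size ≥ k) − (#blocks of size ≥ k + 1), so the partition is: 2 block(s) of size 1, 1 block(s) of size 3.
In nonincreasing order the block sizes are [3, 1, 1].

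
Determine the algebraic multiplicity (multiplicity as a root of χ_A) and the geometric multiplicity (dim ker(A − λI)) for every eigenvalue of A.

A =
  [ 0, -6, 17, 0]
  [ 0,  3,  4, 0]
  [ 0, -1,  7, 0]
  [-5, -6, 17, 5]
λ = 0: alg = 1, geom = 1; λ = 5: alg = 3, geom = 2

Step 1 — factor the characteristic polynomial to read off the algebraic multiplicities:
  χ_A(x) = x*(x - 5)^3

Step 2 — compute geometric multiplicities via the rank-nullity identity g(λ) = n − rank(A − λI):
  rank(A − (0)·I) = 3, so dim ker(A − (0)·I) = n − 3 = 1
  rank(A − (5)·I) = 2, so dim ker(A − (5)·I) = n − 2 = 2

Summary:
  λ = 0: algebraic multiplicity = 1, geometric multiplicity = 1
  λ = 5: algebraic multiplicity = 3, geometric multiplicity = 2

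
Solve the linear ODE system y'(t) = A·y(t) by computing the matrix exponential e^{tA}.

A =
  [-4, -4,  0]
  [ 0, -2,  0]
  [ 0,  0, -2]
e^{tA} =
  [exp(-4*t), -2*exp(-2*t) + 2*exp(-4*t), 0]
  [0, exp(-2*t), 0]
  [0, 0, exp(-2*t)]

Strategy: write A = P · J · P⁻¹ where J is a Jordan canonical form, so e^{tA} = P · e^{tJ} · P⁻¹, and e^{tJ} can be computed block-by-block.

A has Jordan form
J =
  [-4,  0,  0]
  [ 0, -2,  0]
  [ 0,  0, -2]
(up to reordering of blocks).

Per-block formulas:
  For a 1×1 block at λ = -2: exp(t · [-2]) = [e^(-2t)].
  For a 1×1 block at λ = -4: exp(t · [-4]) = [e^(-4t)].

After assembling e^{tJ} and conjugating by P, we get:

e^{tA} =
  [exp(-4*t), -2*exp(-2*t) + 2*exp(-4*t), 0]
  [0, exp(-2*t), 0]
  [0, 0, exp(-2*t)]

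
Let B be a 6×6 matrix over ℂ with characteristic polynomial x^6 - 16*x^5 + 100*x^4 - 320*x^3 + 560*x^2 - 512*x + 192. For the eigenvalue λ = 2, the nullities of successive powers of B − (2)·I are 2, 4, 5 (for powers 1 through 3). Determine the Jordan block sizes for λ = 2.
Block sizes for λ = 2: [3, 2]

From the dimensions of kernels of powers, the number of Jordan blocks of size at least j is d_j − d_{j−1} where d_j = dim ker(N^j) (with d_0 = 0). Computing the differences gives [2, 2, 1].
The number of blocks of size exactly k is (#blocks of size ≥ k) − (#blocks of size ≥ k + 1), so the partition is: 1 block(s) of size 2, 1 block(s) of size 3.
In nonincreasing order the block sizes are [3, 2].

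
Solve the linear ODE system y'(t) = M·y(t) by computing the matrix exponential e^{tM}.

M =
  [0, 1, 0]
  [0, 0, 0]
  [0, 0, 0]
e^{tM} =
  [1, t, 0]
  [0, 1, 0]
  [0, 0, 1]

Strategy: write M = P · J · P⁻¹ where J is a Jordan canonical form, so e^{tM} = P · e^{tJ} · P⁻¹, and e^{tJ} can be computed block-by-block.

M has Jordan form
J =
  [0, 1, 0]
  [0, 0, 0]
  [0, 0, 0]
(up to reordering of blocks).

Per-block formulas:
  For a 1×1 block at λ = 0: exp(t · [0]) = [e^(0t)].
  For a 2×2 Jordan block J_2(0): exp(t · J_2(0)) = e^(0t)·(I + t·N), where N is the 2×2 nilpotent shift.

After assembling e^{tJ} and conjugating by P, we get:

e^{tM} =
  [1, t, 0]
  [0, 1, 0]
  [0, 0, 1]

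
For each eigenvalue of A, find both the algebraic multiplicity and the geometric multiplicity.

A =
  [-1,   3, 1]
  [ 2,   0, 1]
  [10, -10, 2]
λ = -3: alg = 1, geom = 1; λ = 2: alg = 2, geom = 1

Step 1 — factor the characteristic polynomial to read off the algebraic multiplicities:
  χ_A(x) = (x - 2)^2*(x + 3)

Step 2 — compute geometric multiplicities via the rank-nullity identity g(λ) = n − rank(A − λI):
  rank(A − (-3)·I) = 2, so dim ker(A − (-3)·I) = n − 2 = 1
  rank(A − (2)·I) = 2, so dim ker(A − (2)·I) = n − 2 = 1

Summary:
  λ = -3: algebraic multiplicity = 1, geometric multiplicity = 1
  λ = 2: algebraic multiplicity = 2, geometric multiplicity = 1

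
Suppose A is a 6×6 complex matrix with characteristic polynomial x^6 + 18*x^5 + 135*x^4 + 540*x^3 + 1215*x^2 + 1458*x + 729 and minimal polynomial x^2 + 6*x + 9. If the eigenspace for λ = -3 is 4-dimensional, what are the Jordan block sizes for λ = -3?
Block sizes for λ = -3: [2, 2, 1, 1]

Step 1 — from the characteristic polynomial, algebraic multiplicity of λ = -3 is 6. From dim ker(A − (-3)·I) = 4, there are exactly 4 Jordan blocks for λ = -3.
Step 2 — from the minimal polynomial, the factor (x + 3)^2 tells us the largest block for λ = -3 has size 2.
Step 3 — with total size 6, 4 blocks, and largest block 2, the block sizes (in nonincreasing order) are [2, 2, 1, 1].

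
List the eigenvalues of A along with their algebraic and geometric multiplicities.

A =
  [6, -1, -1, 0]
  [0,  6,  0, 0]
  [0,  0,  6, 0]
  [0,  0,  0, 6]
λ = 6: alg = 4, geom = 3

Step 1 — factor the characteristic polynomial to read off the algebraic multiplicities:
  χ_A(x) = (x - 6)^4

Step 2 — compute geometric multiplicities via the rank-nullity identity g(λ) = n − rank(A − λI):
  rank(A − (6)·I) = 1, so dim ker(A − (6)·I) = n − 1 = 3

Summary:
  λ = 6: algebraic multiplicity = 4, geometric multiplicity = 3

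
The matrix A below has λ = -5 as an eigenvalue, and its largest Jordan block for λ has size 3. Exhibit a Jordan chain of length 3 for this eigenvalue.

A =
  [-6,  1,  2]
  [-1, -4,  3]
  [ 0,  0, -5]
A Jordan chain for λ = -5 of length 3:
v_1 = (1, 1, 0)ᵀ
v_2 = (2, 3, 0)ᵀ
v_3 = (0, 0, 1)ᵀ

Let N = A − (-5)·I. We want v_3 with N^3 v_3 = 0 but N^2 v_3 ≠ 0; then v_{j-1} := N · v_j for j = 3, …, 2.

Pick v_3 = (0, 0, 1)ᵀ.
Then v_2 = N · v_3 = (2, 3, 0)ᵀ.
Then v_1 = N · v_2 = (1, 1, 0)ᵀ.

Sanity check: (A − (-5)·I) v_1 = (0, 0, 0)ᵀ = 0. ✓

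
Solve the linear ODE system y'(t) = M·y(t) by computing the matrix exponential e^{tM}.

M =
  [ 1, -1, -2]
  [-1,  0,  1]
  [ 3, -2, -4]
e^{tM} =
  [-t^2*exp(-t)/2 + 2*t*exp(-t) + exp(-t), t^2*exp(-t)/2 - t*exp(-t), t^2*exp(-t)/2 - 2*t*exp(-t)]
  [-t*exp(-t), t*exp(-t) + exp(-t), t*exp(-t)]
  [-t^2*exp(-t)/2 + 3*t*exp(-t), t^2*exp(-t)/2 - 2*t*exp(-t), t^2*exp(-t)/2 - 3*t*exp(-t) + exp(-t)]

Strategy: write M = P · J · P⁻¹ where J is a Jordan canonical form, so e^{tM} = P · e^{tJ} · P⁻¹, and e^{tJ} can be computed block-by-block.

M has Jordan form
J =
  [-1,  1,  0]
  [ 0, -1,  1]
  [ 0,  0, -1]
(up to reordering of blocks).

Per-block formulas:
  For a 3×3 Jordan block J_3(-1): exp(t · J_3(-1)) = e^(-1t)·(I + t·N + (t^2/2)·N^2), where N is the 3×3 nilpotent shift.

After assembling e^{tJ} and conjugating by P, we get:

e^{tM} =
  [-t^2*exp(-t)/2 + 2*t*exp(-t) + exp(-t), t^2*exp(-t)/2 - t*exp(-t), t^2*exp(-t)/2 - 2*t*exp(-t)]
  [-t*exp(-t), t*exp(-t) + exp(-t), t*exp(-t)]
  [-t^2*exp(-t)/2 + 3*t*exp(-t), t^2*exp(-t)/2 - 2*t*exp(-t), t^2*exp(-t)/2 - 3*t*exp(-t) + exp(-t)]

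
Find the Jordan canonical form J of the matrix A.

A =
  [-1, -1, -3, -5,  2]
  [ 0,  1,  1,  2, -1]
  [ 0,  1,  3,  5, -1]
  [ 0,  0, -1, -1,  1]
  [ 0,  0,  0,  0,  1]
J_1(-1) ⊕ J_3(1) ⊕ J_1(1)

The characteristic polynomial is
  det(x·I − A) = x^5 - 3*x^4 + 2*x^3 + 2*x^2 - 3*x + 1 = (x - 1)^4*(x + 1)

Eigenvalues and multiplicities (the geometric multiplicity of λ is n − rank(A − λI), which equals the number of Jordan blocks for λ):
  λ = -1: algebraic multiplicity = 1, geometric multiplicity = 1
  λ = 1: algebraic multiplicity = 4, geometric multiplicity = 2

Determining the block sizes for each eigenvalue:
  λ = -1: one block (gm = 1), so the single block has size am = 1 → block sizes [1]
  λ = 1: with am = 4 and gm = 2, the partition is not yet determined (e.g. several partitions of 4 into 2 parts exist). Let N = A − (1)·I. Computing rank(N^1) = 3, rank(N^2) = 2, rank(N^3) = 1; the number of blocks of size ≥ j is rank(N^{j−1}) − rank(N^j), giving [2, 1, 1]. So we have 1 block(s) of size 3, 1 block(s) of size 1 → block sizes [3, 1]

Assembling the blocks gives a Jordan form
J =
  [-1, 0, 0, 0, 0]
  [ 0, 1, 1, 0, 0]
  [ 0, 0, 1, 1, 0]
  [ 0, 0, 0, 1, 0]
  [ 0, 0, 0, 0, 1]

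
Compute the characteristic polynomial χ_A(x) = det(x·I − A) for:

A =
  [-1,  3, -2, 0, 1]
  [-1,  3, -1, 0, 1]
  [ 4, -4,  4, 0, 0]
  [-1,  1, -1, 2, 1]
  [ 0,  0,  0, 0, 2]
x^5 - 10*x^4 + 40*x^3 - 80*x^2 + 80*x - 32

Expanding det(x·I − A) (e.g. by cofactor expansion or by noting that A is similar to its Jordan form J, which has the same characteristic polynomial as A) gives
  χ_A(x) = x^5 - 10*x^4 + 40*x^3 - 80*x^2 + 80*x - 32
which factors as (x - 2)^5. The eigenvalues (with algebraic multiplicities) are λ = 2 with multiplicity 5.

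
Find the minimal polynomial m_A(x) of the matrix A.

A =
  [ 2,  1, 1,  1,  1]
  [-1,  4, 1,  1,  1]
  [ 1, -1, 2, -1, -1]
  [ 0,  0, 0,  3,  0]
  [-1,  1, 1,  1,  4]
x^2 - 6*x + 9

The characteristic polynomial is χ_A(x) = (x - 3)^5, so the eigenvalues are known. The minimal polynomial is
  m_A(x) = Π_λ (x − λ)^{k_λ}
where k_λ is the size of the *largest* Jordan block for λ (equivalently, the smallest k with (A − λI)^k v = 0 for every generalised eigenvector v of λ).

  λ = 3: largest Jordan block has size 2, contributing (x − 3)^2

So m_A(x) = (x - 3)^2 = x^2 - 6*x + 9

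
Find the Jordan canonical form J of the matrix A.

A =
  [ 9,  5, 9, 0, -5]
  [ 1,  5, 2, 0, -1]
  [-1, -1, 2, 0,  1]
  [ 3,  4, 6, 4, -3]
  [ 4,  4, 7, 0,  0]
J_3(4) ⊕ J_2(4)

The characteristic polynomial is
  det(x·I − A) = x^5 - 20*x^4 + 160*x^3 - 640*x^2 + 1280*x - 1024 = (x - 4)^5

Eigenvalues and multiplicities (the geometric multiplicity of λ is n − rank(A − λI), which equals the number of Jordan blocks for λ):
  λ = 4: algebraic multiplicity = 5, geometric multiplicity = 2

Determining the block sizes for each eigenvalue:
  λ = 4: with am = 5 and gm = 2, the partition is not yet determined (e.g. several partitions of 5 into 2 parts exist). Let N = A − (4)·I. Computing rank(N^1) = 3, rank(N^2) = 1, rank(N^3) = 0; the number of blocks of size ≥ j is rank(N^{j−1}) − rank(N^j), giving [2, 2, 1]. So we have 1 block(s) of size 3, 1 block(s) of size 2 → block sizes [3, 2]

Assembling the blocks gives a Jordan form
J =
  [4, 1, 0, 0, 0]
  [0, 4, 1, 0, 0]
  [0, 0, 4, 0, 0]
  [0, 0, 0, 4, 1]
  [0, 0, 0, 0, 4]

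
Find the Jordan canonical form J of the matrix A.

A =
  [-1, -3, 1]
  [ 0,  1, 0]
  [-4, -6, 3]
J_2(1) ⊕ J_1(1)

The characteristic polynomial is
  det(x·I − A) = x^3 - 3*x^2 + 3*x - 1 = (x - 1)^3

Eigenvalues and multiplicities (the geometric multiplicity of λ is n − rank(A − λI), which equals the number of Jordan blocks for λ):
  λ = 1: algebraic multiplicity = 3, geometric multiplicity = 2

Determining the block sizes for each eigenvalue:
  λ = 1: 2 blocks summing to 3 forces exactly one block of size 2 and the rest size 1 → block sizes [2, 1]

Assembling the blocks gives a Jordan form
J =
  [1, 1, 0]
  [0, 1, 0]
  [0, 0, 1]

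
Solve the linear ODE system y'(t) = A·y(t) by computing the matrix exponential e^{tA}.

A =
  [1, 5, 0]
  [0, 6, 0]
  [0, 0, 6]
e^{tA} =
  [exp(t), exp(6*t) - exp(t), 0]
  [0, exp(6*t), 0]
  [0, 0, exp(6*t)]

Strategy: write A = P · J · P⁻¹ where J is a Jordan canonical form, so e^{tA} = P · e^{tJ} · P⁻¹, and e^{tJ} can be computed block-by-block.

A has Jordan form
J =
  [1, 0, 0]
  [0, 6, 0]
  [0, 0, 6]
(up to reordering of blocks).

Per-block formulas:
  For a 1×1 block at λ = 1: exp(t · [1]) = [e^(1t)].
  For a 1×1 block at λ = 6: exp(t · [6]) = [e^(6t)].

After assembling e^{tJ} and conjugating by P, we get:

e^{tA} =
  [exp(t), exp(6*t) - exp(t), 0]
  [0, exp(6*t), 0]
  [0, 0, exp(6*t)]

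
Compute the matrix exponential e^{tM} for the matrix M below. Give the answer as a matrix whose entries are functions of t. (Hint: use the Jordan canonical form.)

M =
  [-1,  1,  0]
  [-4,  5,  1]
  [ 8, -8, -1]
e^{tM} =
  [-2*t*exp(t) + exp(t), t^2*exp(t) + t*exp(t), t^2*exp(t)/2]
  [-4*t*exp(t), 2*t^2*exp(t) + 4*t*exp(t) + exp(t), t^2*exp(t) + t*exp(t)]
  [8*t*exp(t), -4*t^2*exp(t) - 8*t*exp(t), -2*t^2*exp(t) - 2*t*exp(t) + exp(t)]

Strategy: write M = P · J · P⁻¹ where J is a Jordan canonical form, so e^{tM} = P · e^{tJ} · P⁻¹, and e^{tJ} can be computed block-by-block.

M has Jordan form
J =
  [1, 1, 0]
  [0, 1, 1]
  [0, 0, 1]
(up to reordering of blocks).

Per-block formulas:
  For a 3×3 Jordan block J_3(1): exp(t · J_3(1)) = e^(1t)·(I + t·N + (t^2/2)·N^2), where N is the 3×3 nilpotent shift.

After assembling e^{tJ} and conjugating by P, we get:

e^{tM} =
  [-2*t*exp(t) + exp(t), t^2*exp(t) + t*exp(t), t^2*exp(t)/2]
  [-4*t*exp(t), 2*t^2*exp(t) + 4*t*exp(t) + exp(t), t^2*exp(t) + t*exp(t)]
  [8*t*exp(t), -4*t^2*exp(t) - 8*t*exp(t), -2*t^2*exp(t) - 2*t*exp(t) + exp(t)]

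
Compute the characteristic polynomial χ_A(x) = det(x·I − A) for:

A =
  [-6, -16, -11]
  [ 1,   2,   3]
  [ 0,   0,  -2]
x^3 + 6*x^2 + 12*x + 8

Expanding det(x·I − A) (e.g. by cofactor expansion or by noting that A is similar to its Jordan form J, which has the same characteristic polynomial as A) gives
  χ_A(x) = x^3 + 6*x^2 + 12*x + 8
which factors as (x + 2)^3. The eigenvalues (with algebraic multiplicities) are λ = -2 with multiplicity 3.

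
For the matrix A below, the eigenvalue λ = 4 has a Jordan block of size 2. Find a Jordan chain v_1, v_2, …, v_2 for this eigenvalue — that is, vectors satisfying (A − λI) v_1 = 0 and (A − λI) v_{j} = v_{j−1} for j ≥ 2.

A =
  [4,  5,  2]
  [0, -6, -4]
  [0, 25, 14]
A Jordan chain for λ = 4 of length 2:
v_1 = (5, -10, 25)ᵀ
v_2 = (0, 1, 0)ᵀ

Let N = A − (4)·I. We want v_2 with N^2 v_2 = 0 but N^1 v_2 ≠ 0; then v_{j-1} := N · v_j for j = 2, …, 2.

Pick v_2 = (0, 1, 0)ᵀ.
Then v_1 = N · v_2 = (5, -10, 25)ᵀ.

Sanity check: (A − (4)·I) v_1 = (0, 0, 0)ᵀ = 0. ✓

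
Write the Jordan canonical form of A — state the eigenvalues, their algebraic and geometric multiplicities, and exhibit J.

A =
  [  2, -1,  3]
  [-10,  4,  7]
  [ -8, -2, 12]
J_3(6)

The characteristic polynomial is
  det(x·I − A) = x^3 - 18*x^2 + 108*x - 216 = (x - 6)^3

Eigenvalues and multiplicities (the geometric multiplicity of λ is n − rank(A − λI), which equals the number of Jordan blocks for λ):
  λ = 6: algebraic multiplicity = 3, geometric multiplicity = 1

Determining the block sizes for each eigenvalue:
  λ = 6: one block (gm = 1), so the single block has size am = 3 → block sizes [3]

Assembling the blocks gives a Jordan form
J =
  [6, 1, 0]
  [0, 6, 1]
  [0, 0, 6]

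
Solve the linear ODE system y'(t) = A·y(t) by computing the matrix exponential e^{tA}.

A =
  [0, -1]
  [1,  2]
e^{tA} =
  [-t*exp(t) + exp(t), -t*exp(t)]
  [t*exp(t), t*exp(t) + exp(t)]

Strategy: write A = P · J · P⁻¹ where J is a Jordan canonical form, so e^{tA} = P · e^{tJ} · P⁻¹, and e^{tJ} can be computed block-by-block.

A has Jordan form
J =
  [1, 1]
  [0, 1]
(up to reordering of blocks).

Per-block formulas:
  For a 2×2 Jordan block J_2(1): exp(t · J_2(1)) = e^(1t)·(I + t·N), where N is the 2×2 nilpotent shift.

After assembling e^{tJ} and conjugating by P, we get:

e^{tA} =
  [-t*exp(t) + exp(t), -t*exp(t)]
  [t*exp(t), t*exp(t) + exp(t)]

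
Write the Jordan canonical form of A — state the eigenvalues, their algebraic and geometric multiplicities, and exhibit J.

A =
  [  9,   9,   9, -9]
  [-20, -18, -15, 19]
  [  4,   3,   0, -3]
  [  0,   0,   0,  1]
J_2(-3) ⊕ J_1(-3) ⊕ J_1(1)

The characteristic polynomial is
  det(x·I − A) = x^4 + 8*x^3 + 18*x^2 - 27 = (x - 1)*(x + 3)^3

Eigenvalues and multiplicities (the geometric multiplicity of λ is n − rank(A − λI), which equals the number of Jordan blocks for λ):
  λ = -3: algebraic multiplicity = 3, geometric multiplicity = 2
  λ = 1: algebraic multiplicity = 1, geometric multiplicity = 1

Determining the block sizes for each eigenvalue:
  λ = -3: 2 blocks summing to 3 forces exactly one block of size 2 and the rest size 1 → block sizes [2, 1]
  λ = 1: one block (gm = 1), so the single block has size am = 1 → block sizes [1]

Assembling the blocks gives a Jordan form
J =
  [-3,  1,  0, 0]
  [ 0, -3,  0, 0]
  [ 0,  0, -3, 0]
  [ 0,  0,  0, 1]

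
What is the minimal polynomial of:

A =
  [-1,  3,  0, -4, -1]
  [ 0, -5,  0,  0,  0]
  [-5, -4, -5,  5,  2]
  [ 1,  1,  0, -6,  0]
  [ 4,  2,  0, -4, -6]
x^4 + 18*x^3 + 121*x^2 + 360*x + 400

The characteristic polynomial is χ_A(x) = (x + 4)^2*(x + 5)^3, so the eigenvalues are known. The minimal polynomial is
  m_A(x) = Π_λ (x − λ)^{k_λ}
where k_λ is the size of the *largest* Jordan block for λ (equivalently, the smallest k with (A − λI)^k v = 0 for every generalised eigenvector v of λ).

  λ = -5: largest Jordan block has size 2, contributing (x + 5)^2
  λ = -4: largest Jordan block has size 2, contributing (x + 4)^2

So m_A(x) = (x + 4)^2*(x + 5)^2 = x^4 + 18*x^3 + 121*x^2 + 360*x + 400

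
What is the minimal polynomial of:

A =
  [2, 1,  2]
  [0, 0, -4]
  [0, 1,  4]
x^2 - 4*x + 4

The characteristic polynomial is χ_A(x) = (x - 2)^3, so the eigenvalues are known. The minimal polynomial is
  m_A(x) = Π_λ (x − λ)^{k_λ}
where k_λ is the size of the *largest* Jordan block for λ (equivalently, the smallest k with (A − λI)^k v = 0 for every generalised eigenvector v of λ).

  λ = 2: largest Jordan block has size 2, contributing (x − 2)^2

So m_A(x) = (x - 2)^2 = x^2 - 4*x + 4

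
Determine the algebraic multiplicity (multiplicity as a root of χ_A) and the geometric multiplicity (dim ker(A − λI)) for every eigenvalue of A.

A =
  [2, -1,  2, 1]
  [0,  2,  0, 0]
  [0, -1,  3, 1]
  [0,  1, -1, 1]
λ = 2: alg = 4, geom = 2

Step 1 — factor the characteristic polynomial to read off the algebraic multiplicities:
  χ_A(x) = (x - 2)^4

Step 2 — compute geometric multiplicities via the rank-nullity identity g(λ) = n − rank(A − λI):
  rank(A − (2)·I) = 2, so dim ker(A − (2)·I) = n − 2 = 2

Summary:
  λ = 2: algebraic multiplicity = 4, geometric multiplicity = 2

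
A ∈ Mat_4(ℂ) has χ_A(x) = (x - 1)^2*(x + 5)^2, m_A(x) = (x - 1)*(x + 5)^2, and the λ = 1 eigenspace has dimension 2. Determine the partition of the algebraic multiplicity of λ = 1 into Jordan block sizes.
Block sizes for λ = 1: [1, 1]

Step 1 — from the characteristic polynomial, algebraic multiplicity of λ = 1 is 2. From dim ker(A − (1)·I) = 2, there are exactly 2 Jordan blocks for λ = 1.
Step 2 — from the minimal polynomial, the factor (x − 1) tells us the largest block for λ = 1 has size 1.
Step 3 — with total size 2, 2 blocks, and largest block 1, the block sizes (in nonincreasing order) are [1, 1].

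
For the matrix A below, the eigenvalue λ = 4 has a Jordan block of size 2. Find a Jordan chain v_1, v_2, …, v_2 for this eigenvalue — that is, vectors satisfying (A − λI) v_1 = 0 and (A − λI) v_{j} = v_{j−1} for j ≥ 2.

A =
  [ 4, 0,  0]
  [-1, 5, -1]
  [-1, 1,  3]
A Jordan chain for λ = 4 of length 2:
v_1 = (0, -1, -1)ᵀ
v_2 = (1, 0, 0)ᵀ

Let N = A − (4)·I. We want v_2 with N^2 v_2 = 0 but N^1 v_2 ≠ 0; then v_{j-1} := N · v_j for j = 2, …, 2.

Pick v_2 = (1, 0, 0)ᵀ.
Then v_1 = N · v_2 = (0, -1, -1)ᵀ.

Sanity check: (A − (4)·I) v_1 = (0, 0, 0)ᵀ = 0. ✓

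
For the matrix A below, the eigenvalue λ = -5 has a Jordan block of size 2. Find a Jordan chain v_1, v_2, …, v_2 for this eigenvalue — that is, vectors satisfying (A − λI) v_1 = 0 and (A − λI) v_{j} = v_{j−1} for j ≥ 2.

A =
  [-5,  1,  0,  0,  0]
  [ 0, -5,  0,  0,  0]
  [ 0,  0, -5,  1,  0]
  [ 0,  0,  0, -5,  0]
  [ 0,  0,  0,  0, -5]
A Jordan chain for λ = -5 of length 2:
v_1 = (1, 0, 0, 0, 0)ᵀ
v_2 = (0, 1, 0, 0, 0)ᵀ

Let N = A − (-5)·I. We want v_2 with N^2 v_2 = 0 but N^1 v_2 ≠ 0; then v_{j-1} := N · v_j for j = 2, …, 2.

Pick v_2 = (0, 1, 0, 0, 0)ᵀ.
Then v_1 = N · v_2 = (1, 0, 0, 0, 0)ᵀ.

Sanity check: (A − (-5)·I) v_1 = (0, 0, 0, 0, 0)ᵀ = 0. ✓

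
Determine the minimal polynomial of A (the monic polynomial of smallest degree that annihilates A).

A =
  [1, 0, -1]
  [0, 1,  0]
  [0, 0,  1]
x^2 - 2*x + 1

The characteristic polynomial is χ_A(x) = (x - 1)^3, so the eigenvalues are known. The minimal polynomial is
  m_A(x) = Π_λ (x − λ)^{k_λ}
where k_λ is the size of the *largest* Jordan block for λ (equivalently, the smallest k with (A − λI)^k v = 0 for every generalised eigenvector v of λ).

  λ = 1: largest Jordan block has size 2, contributing (x − 1)^2

So m_A(x) = (x - 1)^2 = x^2 - 2*x + 1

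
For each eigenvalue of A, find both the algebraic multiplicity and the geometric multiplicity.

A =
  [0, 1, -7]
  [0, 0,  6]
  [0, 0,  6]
λ = 0: alg = 2, geom = 1; λ = 6: alg = 1, geom = 1

Step 1 — factor the characteristic polynomial to read off the algebraic multiplicities:
  χ_A(x) = x^2*(x - 6)

Step 2 — compute geometric multiplicities via the rank-nullity identity g(λ) = n − rank(A − λI):
  rank(A − (0)·I) = 2, so dim ker(A − (0)·I) = n − 2 = 1
  rank(A − (6)·I) = 2, so dim ker(A − (6)·I) = n − 2 = 1

Summary:
  λ = 0: algebraic multiplicity = 2, geometric multiplicity = 1
  λ = 6: algebraic multiplicity = 1, geometric multiplicity = 1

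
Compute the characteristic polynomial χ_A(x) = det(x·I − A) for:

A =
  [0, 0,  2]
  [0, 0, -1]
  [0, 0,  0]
x^3

Expanding det(x·I − A) (e.g. by cofactor expansion or by noting that A is similar to its Jordan form J, which has the same characteristic polynomial as A) gives
  χ_A(x) = x^3
which factors as x^3. The eigenvalues (with algebraic multiplicities) are λ = 0 with multiplicity 3.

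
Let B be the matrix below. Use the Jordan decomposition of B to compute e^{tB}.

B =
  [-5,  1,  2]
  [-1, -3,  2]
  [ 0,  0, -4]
e^{tB} =
  [-t*exp(-4*t) + exp(-4*t), t*exp(-4*t), 2*t*exp(-4*t)]
  [-t*exp(-4*t), t*exp(-4*t) + exp(-4*t), 2*t*exp(-4*t)]
  [0, 0, exp(-4*t)]

Strategy: write B = P · J · P⁻¹ where J is a Jordan canonical form, so e^{tB} = P · e^{tJ} · P⁻¹, and e^{tJ} can be computed block-by-block.

B has Jordan form
J =
  [-4,  1,  0]
  [ 0, -4,  0]
  [ 0,  0, -4]
(up to reordering of blocks).

Per-block formulas:
  For a 2×2 Jordan block J_2(-4): exp(t · J_2(-4)) = e^(-4t)·(I + t·N), where N is the 2×2 nilpotent shift.
  For a 1×1 block at λ = -4: exp(t · [-4]) = [e^(-4t)].

After assembling e^{tJ} and conjugating by P, we get:

e^{tB} =
  [-t*exp(-4*t) + exp(-4*t), t*exp(-4*t), 2*t*exp(-4*t)]
  [-t*exp(-4*t), t*exp(-4*t) + exp(-4*t), 2*t*exp(-4*t)]
  [0, 0, exp(-4*t)]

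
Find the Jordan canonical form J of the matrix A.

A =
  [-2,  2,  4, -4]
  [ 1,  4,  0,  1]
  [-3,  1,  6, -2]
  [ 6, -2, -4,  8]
J_3(4) ⊕ J_1(4)

The characteristic polynomial is
  det(x·I − A) = x^4 - 16*x^3 + 96*x^2 - 256*x + 256 = (x - 4)^4

Eigenvalues and multiplicities (the geometric multiplicity of λ is n − rank(A − λI), which equals the number of Jordan blocks for λ):
  λ = 4: algebraic multiplicity = 4, geometric multiplicity = 2

Determining the block sizes for each eigenvalue:
  λ = 4: with am = 4 and gm = 2, the partition is not yet determined (e.g. several partitions of 4 into 2 parts exist). Let N = A − (4)·I. Computing rank(N^1) = 2, rank(N^2) = 1, rank(N^3) = 0; the number of blocks of size ≥ j is rank(N^{j−1}) − rank(N^j), giving [2, 1, 1]. So we have 1 block(s) of size 3, 1 block(s) of size 1 → block sizes [3, 1]

Assembling the blocks gives a Jordan form
J =
  [4, 1, 0, 0]
  [0, 4, 1, 0]
  [0, 0, 4, 0]
  [0, 0, 0, 4]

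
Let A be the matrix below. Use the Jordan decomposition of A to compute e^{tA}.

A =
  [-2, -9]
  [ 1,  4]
e^{tA} =
  [-3*t*exp(t) + exp(t), -9*t*exp(t)]
  [t*exp(t), 3*t*exp(t) + exp(t)]

Strategy: write A = P · J · P⁻¹ where J is a Jordan canonical form, so e^{tA} = P · e^{tJ} · P⁻¹, and e^{tJ} can be computed block-by-block.

A has Jordan form
J =
  [1, 1]
  [0, 1]
(up to reordering of blocks).

Per-block formulas:
  For a 2×2 Jordan block J_2(1): exp(t · J_2(1)) = e^(1t)·(I + t·N), where N is the 2×2 nilpotent shift.

After assembling e^{tJ} and conjugating by P, we get:

e^{tA} =
  [-3*t*exp(t) + exp(t), -9*t*exp(t)]
  [t*exp(t), 3*t*exp(t) + exp(t)]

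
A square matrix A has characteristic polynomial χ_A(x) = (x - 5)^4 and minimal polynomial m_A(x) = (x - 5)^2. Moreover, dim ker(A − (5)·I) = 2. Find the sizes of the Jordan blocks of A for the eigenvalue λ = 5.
Block sizes for λ = 5: [2, 2]

Step 1 — from the characteristic polynomial, algebraic multiplicity of λ = 5 is 4. From dim ker(A − (5)·I) = 2, there are exactly 2 Jordan blocks for λ = 5.
Step 2 — from the minimal polynomial, the factor (x − 5)^2 tells us the largest block for λ = 5 has size 2.
Step 3 — with total size 4, 2 blocks, and largest block 2, the block sizes (in nonincreasing order) are [2, 2].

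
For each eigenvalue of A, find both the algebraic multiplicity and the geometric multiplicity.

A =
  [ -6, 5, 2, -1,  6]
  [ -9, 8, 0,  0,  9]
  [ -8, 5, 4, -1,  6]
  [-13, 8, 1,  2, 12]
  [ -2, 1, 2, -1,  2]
λ = 2: alg = 5, geom = 2

Step 1 — factor the characteristic polynomial to read off the algebraic multiplicities:
  χ_A(x) = (x - 2)^5

Step 2 — compute geometric multiplicities via the rank-nullity identity g(λ) = n − rank(A − λI):
  rank(A − (2)·I) = 3, so dim ker(A − (2)·I) = n − 3 = 2

Summary:
  λ = 2: algebraic multiplicity = 5, geometric multiplicity = 2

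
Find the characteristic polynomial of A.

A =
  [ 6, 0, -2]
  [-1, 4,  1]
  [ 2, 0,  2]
x^3 - 12*x^2 + 48*x - 64

Expanding det(x·I − A) (e.g. by cofactor expansion or by noting that A is similar to its Jordan form J, which has the same characteristic polynomial as A) gives
  χ_A(x) = x^3 - 12*x^2 + 48*x - 64
which factors as (x - 4)^3. The eigenvalues (with algebraic multiplicities) are λ = 4 with multiplicity 3.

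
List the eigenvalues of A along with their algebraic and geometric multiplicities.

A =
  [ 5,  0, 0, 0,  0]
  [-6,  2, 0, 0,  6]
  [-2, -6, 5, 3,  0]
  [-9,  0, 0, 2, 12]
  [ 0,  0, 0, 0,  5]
λ = 2: alg = 2, geom = 2; λ = 5: alg = 3, geom = 2

Step 1 — factor the characteristic polynomial to read off the algebraic multiplicities:
  χ_A(x) = (x - 5)^3*(x - 2)^2

Step 2 — compute geometric multiplicities via the rank-nullity identity g(λ) = n − rank(A − λI):
  rank(A − (2)·I) = 3, so dim ker(A − (2)·I) = n − 3 = 2
  rank(A − (5)·I) = 3, so dim ker(A − (5)·I) = n − 3 = 2

Summary:
  λ = 2: algebraic multiplicity = 2, geometric multiplicity = 2
  λ = 5: algebraic multiplicity = 3, geometric multiplicity = 2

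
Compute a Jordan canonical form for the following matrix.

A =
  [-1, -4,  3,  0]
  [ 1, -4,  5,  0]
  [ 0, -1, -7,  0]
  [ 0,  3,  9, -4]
J_3(-4) ⊕ J_1(-4)

The characteristic polynomial is
  det(x·I − A) = x^4 + 16*x^3 + 96*x^2 + 256*x + 256 = (x + 4)^4

Eigenvalues and multiplicities (the geometric multiplicity of λ is n − rank(A − λI), which equals the number of Jordan blocks for λ):
  λ = -4: algebraic multiplicity = 4, geometric multiplicity = 2

Determining the block sizes for each eigenvalue:
  λ = -4: with am = 4 and gm = 2, the partition is not yet determined (e.g. several partitions of 4 into 2 parts exist). Let N = A − (-4)·I. Computing rank(N^1) = 2, rank(N^2) = 1, rank(N^3) = 0; the number of blocks of size ≥ j is rank(N^{j−1}) − rank(N^j), giving [2, 1, 1]. So we have 1 block(s) of size 3, 1 block(s) of size 1 → block sizes [3, 1]

Assembling the blocks gives a Jordan form
J =
  [-4,  1,  0,  0]
  [ 0, -4,  1,  0]
  [ 0,  0, -4,  0]
  [ 0,  0,  0, -4]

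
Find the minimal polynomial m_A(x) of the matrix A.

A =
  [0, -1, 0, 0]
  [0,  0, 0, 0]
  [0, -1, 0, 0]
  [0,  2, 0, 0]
x^2

The characteristic polynomial is χ_A(x) = x^4, so the eigenvalues are known. The minimal polynomial is
  m_A(x) = Π_λ (x − λ)^{k_λ}
where k_λ is the size of the *largest* Jordan block for λ (equivalently, the smallest k with (A − λI)^k v = 0 for every generalised eigenvector v of λ).

  λ = 0: largest Jordan block has size 2, contributing (x − 0)^2

So m_A(x) = x^2 = x^2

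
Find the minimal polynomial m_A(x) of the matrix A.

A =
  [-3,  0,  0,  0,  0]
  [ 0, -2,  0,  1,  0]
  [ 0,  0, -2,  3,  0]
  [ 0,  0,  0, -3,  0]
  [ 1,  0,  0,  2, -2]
x^2 + 5*x + 6

The characteristic polynomial is χ_A(x) = (x + 2)^3*(x + 3)^2, so the eigenvalues are known. The minimal polynomial is
  m_A(x) = Π_λ (x − λ)^{k_λ}
where k_λ is the size of the *largest* Jordan block for λ (equivalently, the smallest k with (A − λI)^k v = 0 for every generalised eigenvector v of λ).

  λ = -3: largest Jordan block has size 1, contributing (x + 3)
  λ = -2: largest Jordan block has size 1, contributing (x + 2)

So m_A(x) = (x + 2)*(x + 3) = x^2 + 5*x + 6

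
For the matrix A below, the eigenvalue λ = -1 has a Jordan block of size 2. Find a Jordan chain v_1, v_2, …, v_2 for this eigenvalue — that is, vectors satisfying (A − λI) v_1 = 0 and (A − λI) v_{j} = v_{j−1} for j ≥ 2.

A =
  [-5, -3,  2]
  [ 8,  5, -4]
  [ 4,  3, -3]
A Jordan chain for λ = -1 of length 2:
v_1 = (-4, 8, 4)ᵀ
v_2 = (1, 0, 0)ᵀ

Let N = A − (-1)·I. We want v_2 with N^2 v_2 = 0 but N^1 v_2 ≠ 0; then v_{j-1} := N · v_j for j = 2, …, 2.

Pick v_2 = (1, 0, 0)ᵀ.
Then v_1 = N · v_2 = (-4, 8, 4)ᵀ.

Sanity check: (A − (-1)·I) v_1 = (0, 0, 0)ᵀ = 0. ✓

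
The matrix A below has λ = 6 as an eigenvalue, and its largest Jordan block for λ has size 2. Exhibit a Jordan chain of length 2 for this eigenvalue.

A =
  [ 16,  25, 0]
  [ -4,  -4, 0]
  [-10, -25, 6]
A Jordan chain for λ = 6 of length 2:
v_1 = (10, -4, -10)ᵀ
v_2 = (1, 0, 0)ᵀ

Let N = A − (6)·I. We want v_2 with N^2 v_2 = 0 but N^1 v_2 ≠ 0; then v_{j-1} := N · v_j for j = 2, …, 2.

Pick v_2 = (1, 0, 0)ᵀ.
Then v_1 = N · v_2 = (10, -4, -10)ᵀ.

Sanity check: (A − (6)·I) v_1 = (0, 0, 0)ᵀ = 0. ✓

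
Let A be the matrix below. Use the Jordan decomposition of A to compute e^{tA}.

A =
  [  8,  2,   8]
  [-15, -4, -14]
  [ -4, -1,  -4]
e^{tA} =
  [t^2 + 8*t + 1, 2*t, 2*t^2 + 8*t]
  [-2*t^2 - 15*t, 1 - 4*t, -4*t^2 - 14*t]
  [-t^2/2 - 4*t, -t, -t^2 - 4*t + 1]

Strategy: write A = P · J · P⁻¹ where J is a Jordan canonical form, so e^{tA} = P · e^{tJ} · P⁻¹, and e^{tJ} can be computed block-by-block.

A has Jordan form
J =
  [0, 1, 0]
  [0, 0, 1]
  [0, 0, 0]
(up to reordering of blocks).

Per-block formulas:
  For a 3×3 Jordan block J_3(0): exp(t · J_3(0)) = e^(0t)·(I + t·N + (t^2/2)·N^2), where N is the 3×3 nilpotent shift.

After assembling e^{tJ} and conjugating by P, we get:

e^{tA} =
  [t^2 + 8*t + 1, 2*t, 2*t^2 + 8*t]
  [-2*t^2 - 15*t, 1 - 4*t, -4*t^2 - 14*t]
  [-t^2/2 - 4*t, -t, -t^2 - 4*t + 1]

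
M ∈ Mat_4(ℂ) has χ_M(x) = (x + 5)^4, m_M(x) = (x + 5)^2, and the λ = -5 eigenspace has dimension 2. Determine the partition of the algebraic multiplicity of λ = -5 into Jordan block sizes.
Block sizes for λ = -5: [2, 2]

Step 1 — from the characteristic polynomial, algebraic multiplicity of λ = -5 is 4. From dim ker(M − (-5)·I) = 2, there are exactly 2 Jordan blocks for λ = -5.
Step 2 — from the minimal polynomial, the factor (x + 5)^2 tells us the largest block for λ = -5 has size 2.
Step 3 — with total size 4, 2 blocks, and largest block 2, the block sizes (in nonincreasing order) are [2, 2].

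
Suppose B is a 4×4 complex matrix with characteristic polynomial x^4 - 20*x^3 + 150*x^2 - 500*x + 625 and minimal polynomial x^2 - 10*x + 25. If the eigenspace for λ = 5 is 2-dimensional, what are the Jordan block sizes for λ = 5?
Block sizes for λ = 5: [2, 2]

Step 1 — from the characteristic polynomial, algebraic multiplicity of λ = 5 is 4. From dim ker(B − (5)·I) = 2, there are exactly 2 Jordan blocks for λ = 5.
Step 2 — from the minimal polynomial, the factor (x − 5)^2 tells us the largest block for λ = 5 has size 2.
Step 3 — with total size 4, 2 blocks, and largest block 2, the block sizes (in nonincreasing order) are [2, 2].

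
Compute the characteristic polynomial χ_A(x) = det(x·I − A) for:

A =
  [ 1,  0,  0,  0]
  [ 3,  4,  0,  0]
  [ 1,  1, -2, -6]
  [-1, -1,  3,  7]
x^4 - 10*x^3 + 33*x^2 - 40*x + 16

Expanding det(x·I − A) (e.g. by cofactor expansion or by noting that A is similar to its Jordan form J, which has the same characteristic polynomial as A) gives
  χ_A(x) = x^4 - 10*x^3 + 33*x^2 - 40*x + 16
which factors as (x - 4)^2*(x - 1)^2. The eigenvalues (with algebraic multiplicities) are λ = 1 with multiplicity 2, λ = 4 with multiplicity 2.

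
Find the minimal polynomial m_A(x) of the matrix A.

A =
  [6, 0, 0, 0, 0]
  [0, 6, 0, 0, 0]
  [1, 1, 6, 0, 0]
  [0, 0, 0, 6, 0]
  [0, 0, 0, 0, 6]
x^2 - 12*x + 36

The characteristic polynomial is χ_A(x) = (x - 6)^5, so the eigenvalues are known. The minimal polynomial is
  m_A(x) = Π_λ (x − λ)^{k_λ}
where k_λ is the size of the *largest* Jordan block for λ (equivalently, the smallest k with (A − λI)^k v = 0 for every generalised eigenvector v of λ).

  λ = 6: largest Jordan block has size 2, contributing (x − 6)^2

So m_A(x) = (x - 6)^2 = x^2 - 12*x + 36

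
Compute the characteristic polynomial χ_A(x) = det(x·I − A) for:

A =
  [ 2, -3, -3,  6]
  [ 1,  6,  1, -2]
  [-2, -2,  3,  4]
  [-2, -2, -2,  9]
x^4 - 20*x^3 + 150*x^2 - 500*x + 625

Expanding det(x·I − A) (e.g. by cofactor expansion or by noting that A is similar to its Jordan form J, which has the same characteristic polynomial as A) gives
  χ_A(x) = x^4 - 20*x^3 + 150*x^2 - 500*x + 625
which factors as (x - 5)^4. The eigenvalues (with algebraic multiplicities) are λ = 5 with multiplicity 4.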